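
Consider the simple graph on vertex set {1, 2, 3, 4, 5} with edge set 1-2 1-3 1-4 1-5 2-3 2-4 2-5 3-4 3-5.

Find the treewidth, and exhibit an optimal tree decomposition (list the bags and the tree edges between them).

Treewidth 3.
One such decomposition:
Bags: B1 = {1, 2, 3, 5}  B2 = {1, 2, 3, 4}
Tree: B1–B2

The largest bag has 4 vertices, giving width 3; this decomposition certifies tw(G) ≤ 3. On the other hand G contains the 4-clique {1, 2, 3, 4}. A clique must lie in a single bag of any decomposition, so no decomposition can have width below 3. The upper and lower bounds meet at 3, so that is the treewidth.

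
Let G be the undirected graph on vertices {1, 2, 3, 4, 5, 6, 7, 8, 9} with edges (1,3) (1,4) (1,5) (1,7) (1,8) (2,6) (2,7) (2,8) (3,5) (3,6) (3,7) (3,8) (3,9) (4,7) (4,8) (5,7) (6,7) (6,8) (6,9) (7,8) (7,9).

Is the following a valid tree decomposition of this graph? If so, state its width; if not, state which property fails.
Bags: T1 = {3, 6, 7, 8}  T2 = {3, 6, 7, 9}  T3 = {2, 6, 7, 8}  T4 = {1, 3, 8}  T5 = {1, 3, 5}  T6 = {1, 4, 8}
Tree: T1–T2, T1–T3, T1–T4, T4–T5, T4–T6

A tree decomposition must satisfy three properties: every vertex lies in some bag; for every edge, both endpoints lie together in some bag; and for every vertex, the bags containing it form a connected subtree. Here edge (7,1) lies in no bag, so the decomposition is invalid.

No — edge (7,1) lies in no bag.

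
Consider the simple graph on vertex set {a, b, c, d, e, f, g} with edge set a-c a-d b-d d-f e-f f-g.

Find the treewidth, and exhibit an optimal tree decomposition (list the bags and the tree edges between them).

Treewidth 1.
One optimal decomposition is:
Bags: B1 = {b, d}  B2 = {a, d}  B3 = {d, f}  B4 = {e, f}  B5 = {a, c}  B6 = {f, g}
Tree: B1–B2, B1–B3, B3–B4, B2–B5, B4–B6

The largest bag has 2 vertices, giving width 1; this decomposition certifies tw(G) ≤ 1. G has an edge, so its treewidth is at least 1. Hence tw(G) = 1 exactly.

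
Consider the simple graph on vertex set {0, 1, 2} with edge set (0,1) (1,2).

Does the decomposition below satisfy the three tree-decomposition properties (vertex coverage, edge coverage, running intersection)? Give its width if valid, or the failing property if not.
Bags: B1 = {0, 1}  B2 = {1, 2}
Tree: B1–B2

Vertex coverage: the bags together contain {0, 1, 2}, the full vertex set. Edge coverage: each edge of G has both endpoints in at least one bag. Running intersection: for every vertex, the bags containing it form a connected subtree. All three properties hold, so this is a valid tree decomposition of width max|bag| − 1 = 1, and hence tw(G) ≤ 1.

Yes; width 1.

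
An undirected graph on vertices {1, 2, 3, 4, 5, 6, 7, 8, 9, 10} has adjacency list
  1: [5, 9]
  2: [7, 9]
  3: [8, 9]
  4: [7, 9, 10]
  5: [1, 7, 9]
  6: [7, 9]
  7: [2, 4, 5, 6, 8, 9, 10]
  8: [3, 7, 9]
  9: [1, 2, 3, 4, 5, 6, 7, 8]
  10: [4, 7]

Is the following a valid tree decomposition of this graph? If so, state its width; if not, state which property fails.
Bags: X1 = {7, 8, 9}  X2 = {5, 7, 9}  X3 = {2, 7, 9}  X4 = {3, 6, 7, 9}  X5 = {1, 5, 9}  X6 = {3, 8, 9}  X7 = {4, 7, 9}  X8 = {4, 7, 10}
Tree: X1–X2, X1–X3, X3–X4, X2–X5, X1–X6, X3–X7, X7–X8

A tree decomposition must satisfy three properties: every vertex lies in some bag; for every edge, both endpoints lie together in some bag; and for every vertex, the bags containing it form a connected subtree. Here bags containing vertex 3 are not connected in the tree, so the decomposition is invalid.

No — bags containing vertex 3 are not connected in the tree.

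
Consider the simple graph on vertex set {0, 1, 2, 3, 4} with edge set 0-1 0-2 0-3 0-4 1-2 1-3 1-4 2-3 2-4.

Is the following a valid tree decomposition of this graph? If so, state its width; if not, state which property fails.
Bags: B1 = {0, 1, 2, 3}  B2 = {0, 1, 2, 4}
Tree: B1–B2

Yes; width 3.

Vertex coverage: the bags together contain {0, 1, 2, 3, 4}, the full vertex set. Edge coverage: each edge of G has both endpoints in at least one bag. Running intersection: for every vertex, the bags containing it form a connected subtree. All three properties hold, so this is a valid tree decomposition of width max|bag| − 1 = 3, and hence tw(G) ≤ 3.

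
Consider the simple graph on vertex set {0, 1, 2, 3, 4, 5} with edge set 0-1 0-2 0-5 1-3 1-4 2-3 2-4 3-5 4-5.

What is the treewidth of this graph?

3

A width-3 tree decomposition is:
Bags: B1 = {0, 1, 3, 4}  B2 = {0, 3, 4, 5}  B3 = {0, 2, 3, 4}
Tree: B1–B2, B2–B3
Every bag has size at most 4, so the width is 4 − 1 = 3 and tw(G) ≤ 3. For the lower bound: the 4 vertex sets {1,3}, {4,5}, {0}, {2} are disjoint, each induces a connected subgraph, and every pair is joined by at least one edge of G. Contracting each set to a single vertex therefore yields K_{4} as a minor, and since treewidth is minor-monotone, tw(G) ≥ tw(K_{4}) = 3. Hence tw(G) = 3 exactly.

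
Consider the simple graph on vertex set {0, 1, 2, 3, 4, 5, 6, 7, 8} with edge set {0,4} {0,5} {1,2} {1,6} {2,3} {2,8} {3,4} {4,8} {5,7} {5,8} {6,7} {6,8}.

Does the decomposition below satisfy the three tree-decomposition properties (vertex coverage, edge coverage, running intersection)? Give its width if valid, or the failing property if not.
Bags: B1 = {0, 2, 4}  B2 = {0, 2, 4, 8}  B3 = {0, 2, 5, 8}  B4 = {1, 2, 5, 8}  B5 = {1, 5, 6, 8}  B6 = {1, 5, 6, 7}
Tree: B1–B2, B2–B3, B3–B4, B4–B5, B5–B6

A tree decomposition must satisfy three properties: every vertex lies in some bag; for every edge, both endpoints lie together in some bag; and for every vertex, the bags containing it form a connected subtree. Here vertex 3 appears in no bag, so the decomposition is invalid.

No — vertex 3 appears in no bag.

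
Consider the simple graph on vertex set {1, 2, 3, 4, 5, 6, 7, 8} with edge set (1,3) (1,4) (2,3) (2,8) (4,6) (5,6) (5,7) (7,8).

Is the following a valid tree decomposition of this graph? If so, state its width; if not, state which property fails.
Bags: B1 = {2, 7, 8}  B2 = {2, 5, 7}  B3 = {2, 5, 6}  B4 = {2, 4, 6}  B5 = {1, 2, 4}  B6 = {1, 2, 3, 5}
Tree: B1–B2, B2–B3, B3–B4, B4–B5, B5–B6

A tree decomposition must satisfy three properties: every vertex lies in some bag; for every edge, both endpoints lie together in some bag; and for every vertex, the bags containing it form a connected subtree. Here bags containing vertex 5 are not connected in the tree, so the decomposition is invalid.

No — bags containing vertex 5 are not connected in the tree.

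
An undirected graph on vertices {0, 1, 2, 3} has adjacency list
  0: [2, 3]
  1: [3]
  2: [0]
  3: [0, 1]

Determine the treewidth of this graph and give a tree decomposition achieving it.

Every bag has size at most 2, so the width is 2 − 1 = 1 and tw(G) ≤ 1. G has an edge, so its treewidth is at least 1. Therefore the treewidth is 1.

Treewidth 1.
Bags: B1 = {1, 3}  B2 = {0, 3}  B3 = {0, 2}
Tree: B1–B2, B2–B3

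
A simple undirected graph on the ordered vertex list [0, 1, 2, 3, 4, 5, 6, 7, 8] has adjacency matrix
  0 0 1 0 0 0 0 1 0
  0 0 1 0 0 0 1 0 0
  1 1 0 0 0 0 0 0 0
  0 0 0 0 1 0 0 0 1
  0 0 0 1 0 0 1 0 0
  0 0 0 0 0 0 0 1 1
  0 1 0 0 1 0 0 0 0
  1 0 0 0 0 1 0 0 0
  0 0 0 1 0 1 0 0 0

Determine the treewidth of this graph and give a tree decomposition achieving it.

Each bag holds 3 vertices, so the decomposition has width 2, which upper-bounds the treewidth. The edges 0–7–5–8–3–4–6–1–2–0 form a cycle, so G is not a tree and its treewidth is at least 2. Therefore the treewidth is 2.

Treewidth 2.
Bags: B1 = {0, 5, 7}  B2 = {0, 5, 8}  B3 = {0, 3, 8}  B4 = {0, 3, 4}  B5 = {0, 4, 6}  B6 = {0, 1, 6}  B7 = {0, 1, 2}
Tree: B1–B2, B2–B3, B3–B4, B4–B5, B5–B6, B6–B7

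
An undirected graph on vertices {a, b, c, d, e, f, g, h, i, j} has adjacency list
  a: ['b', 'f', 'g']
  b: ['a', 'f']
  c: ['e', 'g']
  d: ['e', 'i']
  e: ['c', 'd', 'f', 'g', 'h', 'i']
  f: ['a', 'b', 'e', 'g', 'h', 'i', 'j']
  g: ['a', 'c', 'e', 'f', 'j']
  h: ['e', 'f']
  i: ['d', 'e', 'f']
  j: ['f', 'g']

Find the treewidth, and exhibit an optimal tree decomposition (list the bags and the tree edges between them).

Every bag has size at most 3, so the width is 3 − 1 = 2 and tw(G) ≤ 2. For the lower bound, the 3 vertices {d, e, i} are pairwise adjacent, and any tree decomposition puts a clique entirely inside one bag — forcing width ≥ 2. Hence tw(G) = 2 exactly.

Treewidth 2.
One optimal decomposition is:
Bags: B1 = {e, f, g}  B2 = {c, e, g}  B3 = {a, f, g}  B4 = {a, b, f}  B5 = {e, f, i}  B6 = {d, e, i}  B7 = {e, f, h}  B8 = {f, g, j}
Tree: B1–B2, B1–B3, B3–B4, B1–B5, B5–B6, B1–B7, B3–B8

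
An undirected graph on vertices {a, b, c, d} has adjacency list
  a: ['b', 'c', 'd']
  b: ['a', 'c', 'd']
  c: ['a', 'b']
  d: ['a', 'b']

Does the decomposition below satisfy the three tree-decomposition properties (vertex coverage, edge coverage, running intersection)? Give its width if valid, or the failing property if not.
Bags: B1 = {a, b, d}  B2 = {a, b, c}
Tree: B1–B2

Yes; width 2.

Every vertex of G appears in some bag (union = {a, b, c, d}); every edge is covered by a bag; and for each vertex v the set of bags containing v is connected in the bag tree. The decomposition is therefore valid. The largest bag has 3 vertices, so the width is 2.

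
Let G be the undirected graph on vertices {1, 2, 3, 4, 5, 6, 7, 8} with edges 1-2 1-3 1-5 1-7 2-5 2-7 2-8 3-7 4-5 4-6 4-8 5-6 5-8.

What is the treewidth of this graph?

2

A width-2 tree decomposition is:
Bags: B1 = {1, 2, 7}  B2 = {1, 2, 5}  B3 = {2, 5, 8}  B4 = {4, 5, 8}  B5 = {1, 3, 7}  B6 = {4, 5, 6}
Tree: B1–B2, B2–B3, B3–B4, B1–B5, B4–B6
The largest bag has 3 vertices, giving width 2; this decomposition certifies tw(G) ≤ 2. On the other hand G contains the 3-clique {1, 3, 7}. A clique must lie in a single bag of any decomposition, so no decomposition can have width below 2. The upper and lower bounds meet at 2, so that is the treewidth.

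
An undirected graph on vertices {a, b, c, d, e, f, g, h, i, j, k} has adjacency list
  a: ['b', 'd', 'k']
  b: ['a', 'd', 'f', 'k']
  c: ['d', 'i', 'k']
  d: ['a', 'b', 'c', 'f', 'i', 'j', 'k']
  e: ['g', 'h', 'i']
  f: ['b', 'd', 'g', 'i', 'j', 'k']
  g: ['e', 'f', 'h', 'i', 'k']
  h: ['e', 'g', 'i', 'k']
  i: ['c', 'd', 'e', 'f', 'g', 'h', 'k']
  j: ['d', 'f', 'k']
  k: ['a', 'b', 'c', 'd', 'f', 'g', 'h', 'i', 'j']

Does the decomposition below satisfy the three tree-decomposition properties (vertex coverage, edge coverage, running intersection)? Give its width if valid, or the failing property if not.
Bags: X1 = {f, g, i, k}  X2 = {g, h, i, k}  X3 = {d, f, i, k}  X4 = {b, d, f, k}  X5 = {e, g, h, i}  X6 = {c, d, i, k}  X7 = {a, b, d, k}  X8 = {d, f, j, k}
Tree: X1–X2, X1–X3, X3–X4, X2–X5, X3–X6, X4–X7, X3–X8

Yes; width 3.

Vertex coverage: the bags together contain {a, b, c, d, e, f, g, h, i, j, k}, the full vertex set. Edge coverage: each edge of G has both endpoints in at least one bag. Running intersection: for every vertex, the bags containing it form a connected subtree. All three properties hold, so this is a valid tree decomposition of width max|bag| − 1 = 3, and hence tw(G) ≤ 3.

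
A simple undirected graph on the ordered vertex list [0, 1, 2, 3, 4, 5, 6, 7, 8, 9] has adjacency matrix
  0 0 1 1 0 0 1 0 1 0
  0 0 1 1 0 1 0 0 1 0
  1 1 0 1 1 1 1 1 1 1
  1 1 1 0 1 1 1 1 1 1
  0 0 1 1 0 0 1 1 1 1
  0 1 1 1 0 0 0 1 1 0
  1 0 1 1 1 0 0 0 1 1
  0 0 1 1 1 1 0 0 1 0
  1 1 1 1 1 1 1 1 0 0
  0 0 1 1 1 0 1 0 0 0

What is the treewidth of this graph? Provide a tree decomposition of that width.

Treewidth 4.
Bags: B1 = {2, 3, 4, 6, 8}  B2 = {2, 3, 4, 7, 8}  B3 = {0, 2, 3, 6, 8}  B4 = {2, 3, 5, 7, 8}  B5 = {1, 2, 3, 5, 8}  B6 = {2, 3, 4, 6, 9}
Tree: B1–B2, B1–B3, B2–B4, B4–B5, B1–B6

The largest bag has 5 vertices, giving width 4; this decomposition certifies tw(G) ≤ 4. Conversely, {0, 2, 3, 6, 8} is a clique of size 5, and the vertices of any clique must share a bag in every tree decomposition; so some bag has ≥ 5 vertices and tw(G) ≥ 4. Therefore the treewidth is 4.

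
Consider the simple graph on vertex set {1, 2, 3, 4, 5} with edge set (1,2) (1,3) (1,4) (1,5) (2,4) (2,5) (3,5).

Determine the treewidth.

2

A width-2 tree decomposition is:
Bags: B1 = {1, 2, 4}  B2 = {1, 2, 5}  B3 = {1, 3, 5}
Tree: B1–B2, B2–B3
The largest bag has 3 vertices, giving width 2; this decomposition certifies tw(G) ≤ 2. On the other hand G contains the 3-clique {1, 2, 4}. A clique must lie in a single bag of any decomposition, so no decomposition can have width below 2. Hence tw(G) = 2 exactly.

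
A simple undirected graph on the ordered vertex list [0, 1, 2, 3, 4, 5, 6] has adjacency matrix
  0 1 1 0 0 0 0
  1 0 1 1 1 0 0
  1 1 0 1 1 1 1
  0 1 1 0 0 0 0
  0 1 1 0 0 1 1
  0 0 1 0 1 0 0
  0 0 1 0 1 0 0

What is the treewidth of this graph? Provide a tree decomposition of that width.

The largest bag has 3 vertices, giving width 2; this decomposition certifies tw(G) ≤ 2. On the other hand G contains the 3-clique {0, 1, 2}. A clique must lie in a single bag of any decomposition, so no decomposition can have width below 2. Combining the bounds, tw(G) = 2.

Treewidth 2.
One such decomposition:
Bags: B1 = {1, 2, 3}  B2 = {1, 2, 4}  B3 = {2, 4, 5}  B4 = {0, 1, 2}  B5 = {2, 4, 6}
Tree: B1–B2, B2–B3, B2–B4, B2–B5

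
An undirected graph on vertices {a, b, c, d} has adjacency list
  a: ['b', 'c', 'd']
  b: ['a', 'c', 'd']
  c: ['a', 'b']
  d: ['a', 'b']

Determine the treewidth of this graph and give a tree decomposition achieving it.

Treewidth 2.
One optimal decomposition is:
Bags: B1 = {a, b, c}  B2 = {a, b, d}
Tree: B1–B2

Every bag has size at most 3, so the width is 3 − 1 = 2 and tw(G) ≤ 2. Conversely, {a, b, d} is a clique of size 3, and the vertices of any clique must share a bag in every tree decomposition; so some bag has ≥ 3 vertices and tw(G) ≥ 2. The upper and lower bounds meet at 2, so that is the treewidth.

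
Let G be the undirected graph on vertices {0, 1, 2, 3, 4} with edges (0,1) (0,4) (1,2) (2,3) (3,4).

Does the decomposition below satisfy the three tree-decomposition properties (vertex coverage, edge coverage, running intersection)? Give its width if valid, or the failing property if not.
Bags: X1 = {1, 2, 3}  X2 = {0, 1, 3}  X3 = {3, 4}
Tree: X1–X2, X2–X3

A tree decomposition must satisfy three properties: every vertex lies in some bag; for every edge, both endpoints lie together in some bag; and for every vertex, the bags containing it form a connected subtree. Here edge (0,4) lies in no bag, so the decomposition is invalid.

No — edge (0,4) lies in no bag.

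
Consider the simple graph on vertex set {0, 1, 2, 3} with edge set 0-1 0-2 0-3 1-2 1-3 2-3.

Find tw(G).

A width-3 tree decomposition is:
Bags: B1 = {0, 1, 2, 3}
Tree: (single bag)
A single bag containing all 4 vertices is trivially a valid decomposition of width 3. On the other hand G contains the 4-clique {0, 1, 2, 3}. A clique must lie in a single bag of any decomposition, so no decomposition can have width below 3. Combining the bounds, tw(G) = 3.

3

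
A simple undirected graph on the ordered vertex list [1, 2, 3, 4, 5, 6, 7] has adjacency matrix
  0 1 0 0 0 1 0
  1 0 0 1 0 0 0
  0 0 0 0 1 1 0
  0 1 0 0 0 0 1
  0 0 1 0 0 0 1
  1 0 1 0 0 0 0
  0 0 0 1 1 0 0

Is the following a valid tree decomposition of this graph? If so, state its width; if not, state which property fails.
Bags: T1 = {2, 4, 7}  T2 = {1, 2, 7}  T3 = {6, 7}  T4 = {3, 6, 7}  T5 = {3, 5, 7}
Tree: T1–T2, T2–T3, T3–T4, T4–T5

No — edge (1,6) lies in no bag.

A tree decomposition must satisfy three properties: every vertex lies in some bag; for every edge, both endpoints lie together in some bag; and for every vertex, the bags containing it form a connected subtree. Here edge (1,6) lies in no bag, so the decomposition is invalid.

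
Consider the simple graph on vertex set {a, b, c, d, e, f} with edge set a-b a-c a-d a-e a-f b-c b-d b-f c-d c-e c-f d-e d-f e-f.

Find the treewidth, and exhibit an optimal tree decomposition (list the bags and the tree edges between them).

Treewidth 4.
One optimal decomposition is:
Bags: B1 = {a, c, d, e, f}  B2 = {a, b, c, d, f}
Tree: B1–B2

Each bag holds 5 vertices, so the decomposition has width 4, which upper-bounds the treewidth. On the other hand G contains the 5-clique {a, c, d, e, f}. A clique must lie in a single bag of any decomposition, so no decomposition can have width below 4. Hence tw(G) = 4 exactly.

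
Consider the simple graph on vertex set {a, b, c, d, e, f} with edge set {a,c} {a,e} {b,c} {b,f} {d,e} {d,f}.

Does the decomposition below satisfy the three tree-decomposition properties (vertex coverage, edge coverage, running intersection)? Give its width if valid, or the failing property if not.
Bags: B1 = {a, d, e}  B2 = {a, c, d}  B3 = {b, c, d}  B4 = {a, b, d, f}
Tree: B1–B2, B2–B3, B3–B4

A tree decomposition must satisfy three properties: every vertex lies in some bag; for every edge, both endpoints lie together in some bag; and for every vertex, the bags containing it form a connected subtree. Here bags containing vertex a are not connected in the tree, so the decomposition is invalid.

No — bags containing vertex a are not connected in the tree.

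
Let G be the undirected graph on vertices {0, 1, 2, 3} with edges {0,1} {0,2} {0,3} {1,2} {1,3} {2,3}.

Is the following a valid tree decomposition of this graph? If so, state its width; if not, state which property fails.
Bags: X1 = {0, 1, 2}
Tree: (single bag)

No — vertex 3 appears in no bag.

A tree decomposition must satisfy three properties: every vertex lies in some bag; for every edge, both endpoints lie together in some bag; and for every vertex, the bags containing it form a connected subtree. Here vertex 3 appears in no bag, so the decomposition is invalid.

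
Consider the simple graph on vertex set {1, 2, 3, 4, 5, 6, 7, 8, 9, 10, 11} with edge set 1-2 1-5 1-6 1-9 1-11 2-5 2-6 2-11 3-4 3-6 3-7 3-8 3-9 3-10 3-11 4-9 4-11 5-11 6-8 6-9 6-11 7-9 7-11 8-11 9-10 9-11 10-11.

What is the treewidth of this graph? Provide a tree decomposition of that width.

Treewidth 3.
Bags: B1 = {3, 9, 10, 11}  B2 = {3, 7, 9, 11}  B3 = {3, 4, 9, 11}  B4 = {3, 6, 9, 11}  B5 = {1, 6, 9, 11}  B6 = {3, 6, 8, 11}  B7 = {1, 2, 6, 11}  B8 = {1, 2, 5, 11}
Tree: B1–B2, B2–B3, B2–B4, B4–B5, B4–B6, B5–B7, B7–B8

Each bag holds 4 vertices, so the decomposition has width 3, which upper-bounds the treewidth. For the lower bound, the 4 vertices {1, 6, 9, 11} are pairwise adjacent, and any tree decomposition puts a clique entirely inside one bag — forcing width ≥ 3. Hence tw(G) = 3 exactly.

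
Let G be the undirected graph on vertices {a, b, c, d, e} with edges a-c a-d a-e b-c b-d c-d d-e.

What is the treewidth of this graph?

A width-2 tree decomposition is:
Bags: B1 = {a, c, d}  B2 = {a, d, e}  B3 = {b, c, d}
Tree: B1–B2, B1–B3
Each bag holds 3 vertices, so the decomposition has width 2, which upper-bounds the treewidth. On the other hand G contains the 3-clique {a, d, e}. A clique must lie in a single bag of any decomposition, so no decomposition can have width below 2. Hence tw(G) = 2 exactly.

2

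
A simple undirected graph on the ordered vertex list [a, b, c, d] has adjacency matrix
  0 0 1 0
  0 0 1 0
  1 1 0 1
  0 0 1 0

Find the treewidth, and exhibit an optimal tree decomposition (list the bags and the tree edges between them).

Treewidth 1.
Bags: B1 = {a, c}  B2 = {b, c}  B3 = {c, d}
Tree: B1–B2, B1–B3

The largest bag has 2 vertices, giving width 1; this decomposition certifies tw(G) ≤ 1. Any graph with an edge has treewidth ≥ 1, and G has the edge c–a. Hence tw(G) = 1 exactly.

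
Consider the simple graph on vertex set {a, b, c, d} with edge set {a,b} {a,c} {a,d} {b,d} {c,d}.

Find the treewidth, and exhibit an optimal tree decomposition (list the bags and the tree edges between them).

Treewidth 2.
Bags: B1 = {a, b, d}  B2 = {a, c, d}
Tree: B1–B2

Every bag has size at most 3, so the width is 3 − 1 = 2 and tw(G) ≤ 2. Conversely, {a, c, d} is a clique of size 3, and the vertices of any clique must share a bag in every tree decomposition; so some bag has ≥ 3 vertices and tw(G) ≥ 2. The upper and lower bounds meet at 2, so that is the treewidth.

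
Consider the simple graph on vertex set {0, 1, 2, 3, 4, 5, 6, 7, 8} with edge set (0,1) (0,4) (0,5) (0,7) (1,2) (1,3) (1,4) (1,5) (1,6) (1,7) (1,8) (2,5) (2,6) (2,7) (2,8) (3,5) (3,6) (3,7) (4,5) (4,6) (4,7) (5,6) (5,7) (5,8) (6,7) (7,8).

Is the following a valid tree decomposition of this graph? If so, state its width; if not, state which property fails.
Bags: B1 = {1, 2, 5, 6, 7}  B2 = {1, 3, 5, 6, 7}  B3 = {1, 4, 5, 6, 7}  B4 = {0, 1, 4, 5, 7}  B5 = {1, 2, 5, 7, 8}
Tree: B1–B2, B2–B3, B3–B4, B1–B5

Yes; width 4.

Vertex coverage: the bags together contain {0, 1, 2, 3, 4, 5, 6, 7, 8}, the full vertex set. Edge coverage: each edge of G has both endpoints in at least one bag. Running intersection: for every vertex, the bags containing it form a connected subtree. All three properties hold, so this is a valid tree decomposition of width max|bag| − 1 = 4, and hence tw(G) ≤ 4.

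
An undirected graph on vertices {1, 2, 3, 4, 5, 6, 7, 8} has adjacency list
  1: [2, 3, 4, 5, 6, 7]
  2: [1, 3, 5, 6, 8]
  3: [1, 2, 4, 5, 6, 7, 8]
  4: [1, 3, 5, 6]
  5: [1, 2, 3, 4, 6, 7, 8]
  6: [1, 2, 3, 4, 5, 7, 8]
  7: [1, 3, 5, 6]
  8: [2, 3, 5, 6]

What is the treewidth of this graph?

A width-4 tree decomposition is:
Bags: B1 = {1, 2, 3, 5, 6}  B2 = {2, 3, 5, 6, 8}  B3 = {1, 3, 4, 5, 6}  B4 = {1, 3, 5, 6, 7}
Tree: B1–B2, B1–B3, B1–B4
Each bag holds 5 vertices, so the decomposition has width 4, which upper-bounds the treewidth. Conversely, {2, 3, 5, 6, 8} is a clique of size 5, and the vertices of any clique must share a bag in every tree decomposition; so some bag has ≥ 5 vertices and tw(G) ≥ 4. The upper and lower bounds meet at 4, so that is the treewidth.

4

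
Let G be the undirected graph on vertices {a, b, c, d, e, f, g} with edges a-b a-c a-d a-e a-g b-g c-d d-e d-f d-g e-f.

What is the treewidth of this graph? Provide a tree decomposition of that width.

Treewidth 2.
One such decomposition:
Bags: B1 = {a, d, e}  B2 = {d, e, f}  B3 = {a, d, g}  B4 = {a, c, d}  B5 = {a, b, g}
Tree: B1–B2, B1–B3, B3–B4, B3–B5

The largest bag has 3 vertices, giving width 2; this decomposition certifies tw(G) ≤ 2. For the lower bound, the 3 vertices {a, d, g} are pairwise adjacent, and any tree decomposition puts a clique entirely inside one bag — forcing width ≥ 2. Hence tw(G) = 2 exactly.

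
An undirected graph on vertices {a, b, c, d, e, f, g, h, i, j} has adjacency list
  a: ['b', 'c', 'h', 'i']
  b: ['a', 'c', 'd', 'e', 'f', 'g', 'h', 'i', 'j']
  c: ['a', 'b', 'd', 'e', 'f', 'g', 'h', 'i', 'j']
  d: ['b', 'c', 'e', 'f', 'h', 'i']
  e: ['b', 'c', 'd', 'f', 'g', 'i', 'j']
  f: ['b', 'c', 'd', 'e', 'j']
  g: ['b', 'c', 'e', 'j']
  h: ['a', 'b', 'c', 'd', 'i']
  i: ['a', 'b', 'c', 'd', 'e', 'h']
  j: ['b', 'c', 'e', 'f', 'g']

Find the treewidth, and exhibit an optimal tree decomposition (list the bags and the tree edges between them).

Treewidth 4.
Bags: B1 = {b, c, d, e, f}  B2 = {b, c, d, e, i}  B3 = {b, c, e, f, j}  B4 = {b, c, e, g, j}  B5 = {b, c, d, h, i}  B6 = {a, b, c, h, i}
Tree: B1–B2, B1–B3, B3–B4, B2–B5, B5–B6

Each bag holds 5 vertices, so the decomposition has width 4, which upper-bounds the treewidth. Conversely, {b, c, d, e, f} is a clique of size 5, and the vertices of any clique must share a bag in every tree decomposition; so some bag has ≥ 5 vertices and tw(G) ≥ 4. Therefore the treewidth is 4.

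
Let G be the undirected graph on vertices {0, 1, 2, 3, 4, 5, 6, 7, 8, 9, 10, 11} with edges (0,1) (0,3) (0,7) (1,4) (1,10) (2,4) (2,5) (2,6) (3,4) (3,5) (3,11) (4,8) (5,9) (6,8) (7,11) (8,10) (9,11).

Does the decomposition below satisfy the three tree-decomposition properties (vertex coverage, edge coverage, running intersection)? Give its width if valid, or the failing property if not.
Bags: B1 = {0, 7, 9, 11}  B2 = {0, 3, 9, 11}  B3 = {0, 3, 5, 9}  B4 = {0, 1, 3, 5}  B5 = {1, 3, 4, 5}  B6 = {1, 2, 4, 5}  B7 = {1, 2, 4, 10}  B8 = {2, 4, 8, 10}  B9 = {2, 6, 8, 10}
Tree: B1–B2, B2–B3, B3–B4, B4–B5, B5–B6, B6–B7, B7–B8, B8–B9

Yes; width 3.

Every vertex of G appears in some bag (union = {0, 1, 2, 3, 4, 5, 6, 7, 8, 9, 10, 11}); every edge is covered by a bag; and for each vertex v the set of bags containing v is connected in the bag tree. The decomposition is therefore valid. The largest bag has 4 vertices, so the width is 3.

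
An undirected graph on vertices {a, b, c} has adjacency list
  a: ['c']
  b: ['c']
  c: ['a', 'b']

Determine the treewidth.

1

A width-1 tree decomposition is:
Bags: B1 = {b, c}  B2 = {a, c}
Tree: B1–B2
The largest bag has 2 vertices, giving width 1; this decomposition certifies tw(G) ≤ 1. G has an edge, so its treewidth is at least 1. Hence tw(G) = 1 exactly.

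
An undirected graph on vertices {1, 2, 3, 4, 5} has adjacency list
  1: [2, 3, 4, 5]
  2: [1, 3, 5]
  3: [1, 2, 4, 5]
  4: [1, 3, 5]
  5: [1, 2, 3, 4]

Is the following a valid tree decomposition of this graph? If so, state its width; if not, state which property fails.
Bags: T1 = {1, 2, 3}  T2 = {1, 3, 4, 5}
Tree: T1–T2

No — edge (5,2) lies in no bag.

A tree decomposition must satisfy three properties: every vertex lies in some bag; for every edge, both endpoints lie together in some bag; and for every vertex, the bags containing it form a connected subtree. Here edge (5,2) lies in no bag, so the decomposition is invalid.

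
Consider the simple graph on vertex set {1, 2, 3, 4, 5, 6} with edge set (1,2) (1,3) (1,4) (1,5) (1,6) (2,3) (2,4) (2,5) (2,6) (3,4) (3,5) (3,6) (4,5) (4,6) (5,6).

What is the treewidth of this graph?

5

A width-5 tree decomposition is:
Bags: B1 = {1, 2, 3, 4, 5, 6}
Tree: (single bag)
A single bag containing all 6 vertices is trivially a valid decomposition of width 5. Conversely, {1, 2, 3, 4, 5, 6} is a clique of size 6, and the vertices of any clique must share a bag in every tree decomposition; so some bag has ≥ 6 vertices and tw(G) ≥ 5. Hence tw(G) = 5 exactly.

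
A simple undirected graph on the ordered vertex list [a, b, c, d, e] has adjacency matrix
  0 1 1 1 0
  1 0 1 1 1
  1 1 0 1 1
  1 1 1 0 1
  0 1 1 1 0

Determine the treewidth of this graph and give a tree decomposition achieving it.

Treewidth 3.
Bags: B1 = {a, b, c, d}  B2 = {b, c, d, e}
Tree: B1–B2

The largest bag has 4 vertices, giving width 3; this decomposition certifies tw(G) ≤ 3. Conversely, {b, c, d, e} is a clique of size 4, and the vertices of any clique must share a bag in every tree decomposition; so some bag has ≥ 4 vertices and tw(G) ≥ 3. Hence tw(G) = 3 exactly.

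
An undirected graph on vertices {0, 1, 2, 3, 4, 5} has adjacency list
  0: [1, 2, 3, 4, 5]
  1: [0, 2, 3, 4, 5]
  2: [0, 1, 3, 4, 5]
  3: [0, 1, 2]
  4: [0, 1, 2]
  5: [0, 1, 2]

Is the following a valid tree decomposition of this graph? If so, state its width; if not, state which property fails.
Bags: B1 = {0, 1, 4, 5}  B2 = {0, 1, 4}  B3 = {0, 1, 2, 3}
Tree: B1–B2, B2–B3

A tree decomposition must satisfy three properties: every vertex lies in some bag; for every edge, both endpoints lie together in some bag; and for every vertex, the bags containing it form a connected subtree. Here edge (5,2) lies in no bag, so the decomposition is invalid.

No — edge (5,2) lies in no bag.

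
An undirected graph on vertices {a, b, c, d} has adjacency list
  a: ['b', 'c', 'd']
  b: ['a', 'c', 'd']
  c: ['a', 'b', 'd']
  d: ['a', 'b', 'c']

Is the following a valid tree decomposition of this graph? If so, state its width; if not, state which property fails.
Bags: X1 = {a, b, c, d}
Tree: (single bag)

Yes; width 3.

Vertex coverage: the bags together contain {a, b, c, d}, the full vertex set. Edge coverage: each edge of G has both endpoints in at least one bag. Running intersection: for every vertex, the bags containing it form a connected subtree. All three properties hold, so this is a valid tree decomposition of width max|bag| − 1 = 3, and hence tw(G) ≤ 3.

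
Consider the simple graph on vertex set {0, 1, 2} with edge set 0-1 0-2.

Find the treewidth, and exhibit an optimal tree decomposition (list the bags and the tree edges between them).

Treewidth 1.
Bags: B1 = {0, 1}  B2 = {0, 2}
Tree: B1–B2

Each bag holds 2 vertices, so the decomposition has width 1, which upper-bounds the treewidth. G has an edge, so its treewidth is at least 1. The upper and lower bounds meet at 1, so that is the treewidth.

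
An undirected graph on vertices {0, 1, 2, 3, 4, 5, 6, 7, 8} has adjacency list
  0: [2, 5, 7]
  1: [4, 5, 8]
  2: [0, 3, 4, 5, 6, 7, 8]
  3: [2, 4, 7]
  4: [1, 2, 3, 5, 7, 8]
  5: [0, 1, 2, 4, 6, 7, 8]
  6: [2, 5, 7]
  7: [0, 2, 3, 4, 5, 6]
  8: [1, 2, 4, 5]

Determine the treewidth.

A width-3 tree decomposition is:
Bags: B1 = {2, 4, 5, 7}  B2 = {2, 5, 6, 7}  B3 = {2, 3, 4, 7}  B4 = {2, 4, 5, 8}  B5 = {0, 2, 5, 7}  B6 = {1, 4, 5, 8}
Tree: B1–B2, B1–B3, B1–B4, B2–B5, B4–B6
Each bag holds 4 vertices, so the decomposition has width 3, which upper-bounds the treewidth. On the other hand G contains the 4-clique {1, 4, 5, 8}. A clique must lie in a single bag of any decomposition, so no decomposition can have width below 3. Combining the bounds, tw(G) = 3.

3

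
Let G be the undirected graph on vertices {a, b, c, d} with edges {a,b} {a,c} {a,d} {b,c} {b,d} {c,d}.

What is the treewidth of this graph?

A width-3 tree decomposition is:
Bags: B1 = {a, b, c, d}
Tree: (single bag)
With just one bag of size 4, the width is 4 − 1 = 3, so tw(G) ≤ 3. On the other hand G contains the 4-clique {a, b, c, d}. A clique must lie in a single bag of any decomposition, so no decomposition can have width below 3. Combining the bounds, tw(G) = 3.

3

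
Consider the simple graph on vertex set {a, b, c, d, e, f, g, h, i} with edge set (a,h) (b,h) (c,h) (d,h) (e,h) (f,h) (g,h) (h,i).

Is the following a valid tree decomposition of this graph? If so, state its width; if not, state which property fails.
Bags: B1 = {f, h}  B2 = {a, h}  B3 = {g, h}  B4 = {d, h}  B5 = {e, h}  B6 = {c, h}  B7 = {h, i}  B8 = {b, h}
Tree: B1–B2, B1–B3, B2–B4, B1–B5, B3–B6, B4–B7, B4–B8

Vertex coverage: the bags together contain {a, b, c, d, e, f, g, h, i}, the full vertex set. Edge coverage: each edge of G has both endpoints in at least one bag. Running intersection: for every vertex, the bags containing it form a connected subtree. All three properties hold, so this is a valid tree decomposition of width max|bag| − 1 = 1, and hence tw(G) ≤ 1.

Yes; width 1.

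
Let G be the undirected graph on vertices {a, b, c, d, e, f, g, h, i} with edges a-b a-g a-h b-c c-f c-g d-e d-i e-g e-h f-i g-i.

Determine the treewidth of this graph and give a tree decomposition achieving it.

Every bag has size at most 4, so the width is 4 − 1 = 3 and tw(G) ≤ 3. For the lower bound: the 4 vertex sets {d,f,i}, {c}, {g}, {a,b,e,h} are disjoint, each induces a connected subgraph, and every pair is joined by at least one edge of G. Contracting each set to a single vertex therefore yields K_{4} as a minor, and since treewidth is minor-monotone, tw(G) ≥ tw(K_{4}) = 3. Hence tw(G) = 3 exactly.

Treewidth 3.
One optimal decomposition is:
Bags: B1 = {c, d, f, i}  B2 = {c, d, g, i}  B3 = {c, d, e, g}  B4 = {b, c, e, g}  B5 = {a, b, e, g}  B6 = {a, b, e, h}
Tree: B1–B2, B2–B3, B3–B4, B4–B5, B5–B6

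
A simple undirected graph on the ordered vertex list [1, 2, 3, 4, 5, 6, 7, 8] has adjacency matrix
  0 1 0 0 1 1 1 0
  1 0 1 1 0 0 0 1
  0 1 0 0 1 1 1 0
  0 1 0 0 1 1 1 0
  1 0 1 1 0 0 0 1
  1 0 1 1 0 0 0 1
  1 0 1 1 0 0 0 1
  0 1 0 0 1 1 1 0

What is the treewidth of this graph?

4

A width-4 tree decomposition is:
Bags: B1 = {1, 3, 4, 5, 8}  B2 = {1, 2, 3, 4, 8}  B3 = {1, 3, 4, 6, 8}  B4 = {1, 3, 4, 7, 8}
Tree: B1–B2, B2–B3, B3–B4
Every bag has size at most 5, so the width is 5 − 1 = 4 and tw(G) ≤ 4. For the lower bound: the 5 vertex sets {3,5}, {2,4}, {1,6}, {8}, {7} are disjoint, each induces a connected subgraph, and every pair is joined by at least one edge of G. Contracting each set to a single vertex therefore yields K_{5} as a minor, and since treewidth is minor-monotone, tw(G) ≥ tw(K_{5}) = 4. Therefore the treewidth is 4.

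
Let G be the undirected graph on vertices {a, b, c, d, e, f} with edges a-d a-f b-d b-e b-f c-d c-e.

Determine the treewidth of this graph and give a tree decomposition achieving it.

The largest bag has 3 vertices, giving width 2; this decomposition certifies tw(G) ≤ 2. The edges a–f–b–d–a form a cycle, so G is not a tree and its treewidth is at least 2. Therefore the treewidth is 2.

Treewidth 2.
One such decomposition:
Bags: B1 = {a, d, f}  B2 = {b, d, f}  B3 = {b, c, d}  B4 = {b, c, e}
Tree: B1–B2, B2–B3, B3–B4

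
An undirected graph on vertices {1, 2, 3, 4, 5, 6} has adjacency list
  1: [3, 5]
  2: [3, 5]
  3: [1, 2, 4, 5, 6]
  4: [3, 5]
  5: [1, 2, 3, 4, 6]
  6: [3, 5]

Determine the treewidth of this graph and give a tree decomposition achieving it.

Treewidth 2.
Bags: B1 = {2, 3, 5}  B2 = {1, 3, 5}  B3 = {3, 4, 5}  B4 = {3, 5, 6}
Tree: B1–B2, B2–B3, B1–B4

The largest bag has 3 vertices, giving width 2; this decomposition certifies tw(G) ≤ 2. Conversely, {1, 3, 5} is a clique of size 3, and the vertices of any clique must share a bag in every tree decomposition; so some bag has ≥ 3 vertices and tw(G) ≥ 2. Therefore the treewidth is 2.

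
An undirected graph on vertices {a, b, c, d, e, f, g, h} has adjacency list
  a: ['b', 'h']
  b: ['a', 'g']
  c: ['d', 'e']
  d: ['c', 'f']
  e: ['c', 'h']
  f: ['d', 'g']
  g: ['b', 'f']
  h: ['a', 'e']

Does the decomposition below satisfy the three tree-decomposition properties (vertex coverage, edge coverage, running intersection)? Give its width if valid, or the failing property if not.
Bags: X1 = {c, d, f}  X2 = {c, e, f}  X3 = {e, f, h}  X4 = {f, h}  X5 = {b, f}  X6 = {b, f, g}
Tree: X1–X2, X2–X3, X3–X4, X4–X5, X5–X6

No — vertex a appears in no bag.

A tree decomposition must satisfy three properties: every vertex lies in some bag; for every edge, both endpoints lie together in some bag; and for every vertex, the bags containing it form a connected subtree. Here vertex a appears in no bag, so the decomposition is invalid.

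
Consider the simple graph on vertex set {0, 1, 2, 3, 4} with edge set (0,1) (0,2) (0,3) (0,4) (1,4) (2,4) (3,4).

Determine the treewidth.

A width-2 tree decomposition is:
Bags: B1 = {0, 1, 4}  B2 = {0, 2, 4}  B3 = {0, 3, 4}
Tree: B1–B2, B2–B3
Each bag holds 3 vertices, so the decomposition has width 2, which upper-bounds the treewidth. Conversely, {0, 1, 4} is a clique of size 3, and the vertices of any clique must share a bag in every tree decomposition; so some bag has ≥ 3 vertices and tw(G) ≥ 2. Combining the bounds, tw(G) = 2.

2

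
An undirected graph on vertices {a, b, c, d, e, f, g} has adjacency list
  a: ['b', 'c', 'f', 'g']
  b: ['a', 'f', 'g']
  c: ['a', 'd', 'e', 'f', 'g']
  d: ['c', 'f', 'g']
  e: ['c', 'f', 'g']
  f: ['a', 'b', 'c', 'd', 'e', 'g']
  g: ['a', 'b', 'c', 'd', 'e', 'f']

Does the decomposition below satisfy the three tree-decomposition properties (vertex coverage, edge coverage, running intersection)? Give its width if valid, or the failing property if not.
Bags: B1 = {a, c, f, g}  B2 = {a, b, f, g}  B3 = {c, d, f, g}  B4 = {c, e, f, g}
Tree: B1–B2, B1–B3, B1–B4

Yes; width 3.

Vertex coverage: the bags together contain {a, b, c, d, e, f, g}, the full vertex set. Edge coverage: each edge of G has both endpoints in at least one bag. Running intersection: for every vertex, the bags containing it form a connected subtree. All three properties hold, so this is a valid tree decomposition of width max|bag| − 1 = 3, and hence tw(G) ≤ 3.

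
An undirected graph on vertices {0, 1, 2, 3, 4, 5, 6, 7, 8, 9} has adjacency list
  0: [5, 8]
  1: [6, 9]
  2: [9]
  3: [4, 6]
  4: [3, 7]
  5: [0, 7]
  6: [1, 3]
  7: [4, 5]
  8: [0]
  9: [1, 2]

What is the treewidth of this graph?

1

A width-1 tree decomposition is:
Bags: B1 = {0, 8}  B2 = {0, 5}  B3 = {5, 7}  B4 = {4, 7}  B5 = {3, 4}  B6 = {3, 6}  B7 = {1, 6}  B8 = {1, 9}  B9 = {2, 9}
Tree: B1–B2, B2–B3, B3–B4, B4–B5, B5–B6, B6–B7, B7–B8, B8–B9
The largest bag has 2 vertices, giving width 1; this decomposition certifies tw(G) ≤ 1. G has an edge, so its treewidth is at least 1. Therefore the treewidth is 1.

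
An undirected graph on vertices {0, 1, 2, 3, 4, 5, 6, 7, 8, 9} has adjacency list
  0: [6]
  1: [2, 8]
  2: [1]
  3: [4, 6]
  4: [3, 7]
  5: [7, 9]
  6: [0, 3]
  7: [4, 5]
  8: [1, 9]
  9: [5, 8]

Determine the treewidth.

1

A width-1 tree decomposition is:
Bags: B1 = {0, 6}  B2 = {3, 6}  B3 = {3, 4}  B4 = {4, 7}  B5 = {5, 7}  B6 = {5, 9}  B7 = {8, 9}  B8 = {1, 8}  B9 = {1, 2}
Tree: B1–B2, B2–B3, B3–B4, B4–B5, B5–B6, B6–B7, B7–B8, B8–B9
The largest bag has 2 vertices, giving width 1; this decomposition certifies tw(G) ≤ 1. Any graph with an edge has treewidth ≥ 1, and G has the edge 0–6. Combining the bounds, tw(G) = 1.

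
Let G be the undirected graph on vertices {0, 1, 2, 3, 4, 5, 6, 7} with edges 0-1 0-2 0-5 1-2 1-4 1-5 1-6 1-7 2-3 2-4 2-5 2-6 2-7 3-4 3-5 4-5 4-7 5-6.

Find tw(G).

A width-3 tree decomposition is:
Bags: B1 = {0, 1, 2, 5}  B2 = {1, 2, 4, 5}  B3 = {1, 2, 4, 7}  B4 = {2, 3, 4, 5}  B5 = {1, 2, 5, 6}
Tree: B1–B2, B2–B3, B2–B4, B2–B5
The largest bag has 4 vertices, giving width 3; this decomposition certifies tw(G) ≤ 3. Conversely, {0, 1, 2, 5} is a clique of size 4, and the vertices of any clique must share a bag in every tree decomposition; so some bag has ≥ 4 vertices and tw(G) ≥ 3. Combining the bounds, tw(G) = 3.

3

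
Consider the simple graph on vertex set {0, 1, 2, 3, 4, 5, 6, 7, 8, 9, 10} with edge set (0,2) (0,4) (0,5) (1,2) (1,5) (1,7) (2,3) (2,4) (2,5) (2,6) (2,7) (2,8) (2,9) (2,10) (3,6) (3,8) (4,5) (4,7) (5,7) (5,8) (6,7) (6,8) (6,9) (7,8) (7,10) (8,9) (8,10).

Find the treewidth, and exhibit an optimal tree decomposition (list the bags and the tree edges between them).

Every bag has size at most 4, so the width is 4 − 1 = 3 and tw(G) ≤ 3. For the lower bound, the 4 vertices {0, 2, 4, 5} are pairwise adjacent, and any tree decomposition puts a clique entirely inside one bag — forcing width ≥ 3. Therefore the treewidth is 3.

Treewidth 3.
One optimal decomposition is:
Bags: B1 = {2, 6, 7, 8}  B2 = {2, 5, 7, 8}  B3 = {2, 4, 5, 7}  B4 = {2, 6, 8, 9}  B5 = {0, 2, 4, 5}  B6 = {2, 7, 8, 10}  B7 = {2, 3, 6, 8}  B8 = {1, 2, 5, 7}
Tree: B1–B2, B2–B3, B1–B4, B3–B5, B1–B6, B1–B7, B2–B8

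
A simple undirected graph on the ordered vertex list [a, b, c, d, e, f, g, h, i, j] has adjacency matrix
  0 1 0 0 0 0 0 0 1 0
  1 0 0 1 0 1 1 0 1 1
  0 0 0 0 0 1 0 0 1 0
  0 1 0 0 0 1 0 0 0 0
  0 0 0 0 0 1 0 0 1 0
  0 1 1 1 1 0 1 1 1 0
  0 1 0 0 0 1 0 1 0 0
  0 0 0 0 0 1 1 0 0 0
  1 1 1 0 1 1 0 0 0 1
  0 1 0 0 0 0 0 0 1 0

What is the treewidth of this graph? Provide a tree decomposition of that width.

Treewidth 2.
One such decomposition:
Bags: B1 = {b, f, i}  B2 = {b, f, g}  B3 = {f, g, h}  B4 = {a, b, i}  B5 = {e, f, i}  B6 = {b, d, f}  B7 = {b, i, j}  B8 = {c, f, i}
Tree: B1–B2, B2–B3, B1–B4, B1–B5, B1–B6, B1–B7, B1–B8

Each bag holds 3 vertices, so the decomposition has width 2, which upper-bounds the treewidth. For the lower bound, the 3 vertices {a, b, i} are pairwise adjacent, and any tree decomposition puts a clique entirely inside one bag — forcing width ≥ 2. The upper and lower bounds meet at 2, so that is the treewidth.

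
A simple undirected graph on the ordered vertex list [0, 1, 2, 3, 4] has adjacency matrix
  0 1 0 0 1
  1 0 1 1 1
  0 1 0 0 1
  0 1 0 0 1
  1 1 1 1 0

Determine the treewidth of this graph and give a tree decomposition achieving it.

Treewidth 2.
Bags: B1 = {1, 3, 4}  B2 = {0, 1, 4}  B3 = {1, 2, 4}
Tree: B1–B2, B2–B3

Every bag has size at most 3, so the width is 3 − 1 = 2 and tw(G) ≤ 2. Conversely, {0, 1, 4} is a clique of size 3, and the vertices of any clique must share a bag in every tree decomposition; so some bag has ≥ 3 vertices and tw(G) ≥ 2. The upper and lower bounds meet at 2, so that is the treewidth.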